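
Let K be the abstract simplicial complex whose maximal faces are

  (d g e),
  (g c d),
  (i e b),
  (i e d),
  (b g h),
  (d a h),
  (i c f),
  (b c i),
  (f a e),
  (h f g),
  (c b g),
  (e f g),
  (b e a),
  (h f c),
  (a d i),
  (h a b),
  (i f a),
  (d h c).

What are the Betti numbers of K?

b_0 = 1, b_1 = 1, b_2 = 0.

Fix the vertex order a < b < c < d < e < f < g < h < i and write every simplex with vertices in increasing order. Then dim K = 2 and the simplices of K are:

  0-simplices (9): a, b, c, d, e, f, g, h, i
  1-simplices (27): ab, ad, ae, af, ah, ai, bc, be, bg, bh, bi, cd, cf, cg, ch, ci, de, dg, dh, di, ef, eg, ei, fg, fh, fi, gh
  2-simplices (18): abe, abh, adh, adi, aef, afi, bcg, bci, bei, bgh, cdg, cdh, cfh, cfi, deg, dei, efg, fgh

Hence C_0 ≅ Z^9, C_1 ≅ Z^27, C_2 ≅ Z^18.

Boundary ∂_1: C_1 → C_0 sends each edge [p,q] (with p < q) to q − p. For instance
  ∂bg = g − b.
This gives a 9×27 integer matrix of rank 8; reducing to Smith normal form yields diagonal entries (1,1,1,1,1,1,1,1).

Boundary ∂_2: C_2 → C_1 sends each 2-simplex [p,q,r] to [q,r] − [p,r] + [p,q]. For instance
  ∂bcg = cg − bg + bc,
  ∂cfh = fh − ch + cf.
As a 27×18 matrix over Z this has rank 18, with invariant factors (1,1,1,1,1,1,1,1,1,1,1,1,1,1,1,1,1,2).

From H_k ≅ ker(∂_k) / im(∂_{k+1}) we obtain:

  H_0: rank C_0 − rank ∂_1 = 9 − 8 = 1, and the invariant factors of ∂_1 are all 1, so H_0 ≅ Z.
  H_1: rank ker ∂_1 − rank ∂_2 = (27 − 8) − 18 = 1, and ∂_2 has invariant factor 2 > 1, so H_1 ≅ Z ⊕ Z/2Z.
  H_2: rank ker ∂_2 − rank ∂_3 = (18 − 18) − 0 = 0, and there is no ∂_3, so H_2 ≅ 0.

(K is a triangulation of the Klein bottle.)

Hence the Betti numbers are b_0 = 1, b_1 = 1, b_2 = 0.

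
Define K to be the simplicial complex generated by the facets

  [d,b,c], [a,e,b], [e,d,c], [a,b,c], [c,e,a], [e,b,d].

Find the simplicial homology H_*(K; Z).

H_0 = Z,  H_1 = 0,  H_2 = Z.

We work with the vertex ordering a < b < c < d < e. The simplices of K, each written with vertices in increasing order, are:

  0-simplices (5): a, b, c, d, e
  1-simplices (9): ab, ac, ae, bc, bd, be, cd, ce, de
  2-simplices (6): abc, abe, ace, bcd, bde, cde

so the chain groups are C_0 ≅ Z^5, C_1 ≅ Z^9, C_2 ≅ Z^6.

Boundary ∂_1: C_1 → C_0 maps an edge to its endpoints' difference, ∂[p,q] = q − p.
The resulting 5×9 matrix has rank 4, and its Smith normal form has invariant factors (1,1,1,1).

∂_2: C_2 → C_1 acts by ∂[p,q,r] = [q,r] − [p,r] + [p,q]. For instance
  ∂abe = be − ae + ab,
  ∂abc = bc − ac + ab.
The resulting 9×6 matrix has rank 5, and its Smith normal form has invariant factors (1,1,1,1,1).

From H_k ≅ ker(∂_k) / im(∂_{k+1}) we obtain:

  H_0: rank C_0 − rank ∂_1 = 5 − 4 = 1, and the invariant factors of ∂_1 are all 1, so H_0 ≅ Z.
  H_1: rank ker ∂_1 − rank ∂_2 = (9 − 4) − 5 = 0, and the invariant factors of ∂_2 are all 1, so H_1 ≅ 0.
  H_2: rank ker ∂_2 − rank ∂_3 = (6 − 5) − 0 = 1, and there is no ∂_3, so H_2 ≅ Z.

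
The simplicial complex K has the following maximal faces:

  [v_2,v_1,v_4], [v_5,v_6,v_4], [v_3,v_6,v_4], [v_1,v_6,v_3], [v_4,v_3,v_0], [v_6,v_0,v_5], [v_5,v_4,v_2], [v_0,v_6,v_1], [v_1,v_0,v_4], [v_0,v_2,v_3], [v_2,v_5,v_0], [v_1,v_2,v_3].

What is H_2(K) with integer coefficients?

H_2 = 0.

Take the total order v_0 < v_1 < v_2 < v_3 < v_4 < v_5 < v_6 on the vertex set. Then K (dimension 2) consists of the simplices:

  0-simplices (7): [v_0], [v_1], [v_2], [v_3], [v_4], [v_5], [v_6]
  1-simplices (18): (18 of them)
  2-simplices (12): (12 of them)

so the chain groups are C_0 ≅ Z^7, C_1 ≅ Z^18, C_2 ≅ Z^12.

∂_1: C_1 → C_0 maps an edge to its endpoints' difference, ∂[p,q] = q − p.
The 7×18 boundary matrix has rank 6 and Smith normal form diag(1,1,1,1,1,1).

The boundary map ∂_2: C_2 → C_1 acts by ∂[p,q,r] = [q,r] − [p,r] + [p,q]. For instance
  ∂[v_4,v_5,v_6] = [v_5,v_6] − [v_4,v_6] + [v_4,v_5],
  ∂[v_1,v_3,v_6] = [v_3,v_6] − [v_1,v_6] + [v_1,v_3].
This gives a 18×12 integer matrix of rank 12; reducing to Smith normal form yields diagonal entries (1,1,1,1,1,1,1,1,1,1,1,2).

Computing H_k = (kernel of ∂_k) / (image of ∂_{k+1}):

  H_2: rank ker ∂_2 − rank ∂_3 = (12 − 12) − 0 = 0, and there is no ∂_3, so H_2 ≅ 0.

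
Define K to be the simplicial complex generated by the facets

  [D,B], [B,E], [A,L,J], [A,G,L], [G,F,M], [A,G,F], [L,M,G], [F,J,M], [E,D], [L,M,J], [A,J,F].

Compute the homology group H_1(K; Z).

Order the vertices as A < B < D < E < F < G < J < L < M. Listing each simplex with vertices in this order, K has dimension 2 with simplices:

  0-simplices (9): A, B, D, E, F, G, J, L, M
  1-simplices (15): AF, AG, AJ, AL, BD, BE, DE, FG, FJ, FM, GL, GM, JL, JM, LM
  2-simplices (8): AFG, AFJ, AGL, AJL, FGM, FJM, GLM, JLM

Hence C_0 ≅ Z^9, C_1 ≅ Z^15, C_2 ≅ Z^8.

Boundary ∂_1: C_1 → C_0 sends each edge [p,q] (with p < q) to q − p.
This gives a 9×15 integer matrix of rank 7; reducing to Smith normal form yields diagonal entries (1,1,1,1,1,1,1).

The boundary map ∂_2: C_2 → C_1 sends each 2-simplex [p,q,r] to [q,r] − [p,r] + [p,q]. For instance
  ∂FJM = JM − FM + FJ,
  ∂AFG = FG − AG + AF.
This gives a 15×8 integer matrix of rank 7; reducing to Smith normal form yields diagonal entries (1,1,1,1,1,1,1).

Now H_k = ker ∂_k / im ∂_{k+1}, so:

  H_1: rank ker ∂_1 − rank ∂_2 = (15 − 7) − 7 = 1, and the invariant factors of ∂_2 are all 1, so H_1 ≅ Z.

(K is a triangulation of the disjoint union of the 2-sphere S^2 and the circle S^1.)

H_1 = Z.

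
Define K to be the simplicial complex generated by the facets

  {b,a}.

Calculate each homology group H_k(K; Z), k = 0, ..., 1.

H_0 = Z,  H_1 = 0.

Order the vertices as a < b. Listing each simplex with vertices in this order, K has dimension 1 with simplices:

  0-simplices (2): a, b
  1-simplices (1): ab

so the chain groups are C_0 ≅ Z^2, C_1 ≅ Z^1.

Boundary ∂_1: C_1 → C_0 is given by ∂[p,q] = [q] − [p]. For instance
  ∂ab = b − a.
As a 2×1 matrix over Z this has rank 1, with invariant factors (1).

Computing H_k = (kernel of ∂_k) / (image of ∂_{k+1}):

  H_0: rank C_0 − rank ∂_1 = 2 − 1 = 1, and the invariant factors of ∂_1 are all 1, so H_0 ≅ Z.
  H_1: rank ker ∂_1 − rank ∂_2 = (1 − 1) − 0 = 0, and there is no ∂_2, so H_1 ≅ 0.

As a check, the Euler characteristic is 2 − 1 = 1, which agrees with 1 − 0 = 1.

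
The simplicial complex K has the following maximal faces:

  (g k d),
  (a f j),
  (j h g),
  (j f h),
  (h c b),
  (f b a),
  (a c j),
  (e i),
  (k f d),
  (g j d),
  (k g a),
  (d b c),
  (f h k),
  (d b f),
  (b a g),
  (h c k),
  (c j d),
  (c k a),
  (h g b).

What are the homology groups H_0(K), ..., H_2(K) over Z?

Fix the vertex order a < b < c < d < e < f < g < h < i < j < k and write every simplex with vertices in increasing order. Then dim K = 2 and the simplices of K are:

  0-simplices (11): a, b, c, d, e, f, g, h, i, j, k
  1-simplices (28): ab, ac, af, ag, aj, ak, bc, bd, bf, bg, bh, cd, ch, cj, ck, df, dg, dj, dk, ei, fh, fj, fk, gh, gj, gk, hj, hk
  2-simplices (18): abf, abg, acj, ack, afj, agk, bcd, bch, bdf, bgh, cdj, chk, dfk, dgj, dgk, fhj, fhk, ghj

so the chain groups are C_0 ≅ Z^11, C_1 ≅ Z^28, C_2 ≅ Z^18.

∂_1: C_1 → C_0 is given by ∂[p,q] = [q] − [p]. For instance
  ∂af = f − a.
The resulting 11×28 matrix has rank 9, and its Smith normal form has invariant factors (1,1,1,1,1,1,1,1,1).

∂_2: C_2 → C_1 acts by ∂[p,q,r] = [q,r] − [p,r] + [p,q]. For instance
  ∂dgk = gk − dk + dg,
  ∂chk = hk − ck + ch.
The resulting 28×18 matrix has rank 17, and its Smith normal form has invariant factors (1,1,1,1,1,1,1,1,1,1,1,1,1,1,1,1,1).

Reading off H_k = ker ∂_k / im ∂_{k+1}:

  H_0: rank C_0 − rank ∂_1 = 11 − 9 = 2, and the invariant factors of ∂_1 are all 1, so H_0 = Z^2.
  H_1: rank ker ∂_1 − rank ∂_2 = (28 − 9) − 17 = 2, and the invariant factors of ∂_2 are all 1, so H_1 = Z^2.
  H_2: rank ker ∂_2 − rank ∂_3 = (18 − 17) − 0 = 1, and there is no ∂_3, so H_2 = Z.

H_0 = Z^2,  H_1 = Z^2,  H_2 = Z.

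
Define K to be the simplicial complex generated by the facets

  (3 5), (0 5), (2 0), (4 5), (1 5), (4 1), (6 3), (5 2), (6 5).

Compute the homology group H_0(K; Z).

H_0 = Z.

Order the vertices as 0 < 1 < 2 < 3 < 4 < 5 < 6. Listing each simplex with vertices in this order, K has dimension 1 with simplices:

  0-simplices (7): [0], [1], [2], [3], [4], [5], [6]
  1-simplices (9): [0,2], [0,5], [1,4], [1,5], [2,5], [3,5], [3,6], [4,5], [5,6]

Hence C_0 ≅ Z^7, C_1 ≅ Z^9.

∂_1: C_1 → C_0 is given by ∂[p,q] = [q] − [p].
The resulting 7×9 matrix has rank 6, and its Smith normal form has invariant factors (1,1,1,1,1,1).

Computing H_k = (kernel of ∂_k) / (image of ∂_{k+1}):

  H_0: rank C_0 − rank ∂_1 = 7 − 6 = 1, and the invariant factors of ∂_1 are all 1, so H_0 = Z.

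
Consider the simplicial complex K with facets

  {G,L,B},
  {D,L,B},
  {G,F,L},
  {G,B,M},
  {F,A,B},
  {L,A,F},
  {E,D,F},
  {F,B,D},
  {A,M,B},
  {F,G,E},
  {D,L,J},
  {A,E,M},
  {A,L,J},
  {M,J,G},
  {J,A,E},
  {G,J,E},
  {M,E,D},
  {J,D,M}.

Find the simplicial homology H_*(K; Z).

We work with the vertex ordering A < B < D < E < F < G < J < L < M. The simplices of K, each written with vertices in increasing order, are:

  0-simplices (9): A, B, D, E, F, G, J, L, M
  1-simplices (27): AB, AE, AF, AJ, AL, AM, BD, BF, BG, BL, BM, DE, DF, DJ, DL, DM, EF, EG, EJ, EM, FG, FL, GJ, GL, GM, JL, JM
  2-simplices (18): ABF, ABM, AEJ, AEM, AFL, AJL, BDF, BDL, BGL, BGM, DEF, DEM, DJL, DJM, EFG, EGJ, FGL, GJM

so the chain groups are C_0 ≅ Z^9, C_1 ≅ Z^27, C_2 ≅ Z^18.

The boundary map ∂_1: C_1 → C_0 sends each edge [p,q] (with p < q) to q − p.
The resulting 9×27 matrix has rank 8, and its Smith normal form has invariant factors (1,1,1,1,1,1,1,1).

∂_2: C_2 → C_1 acts by ∂[p,q,r] = [q,r] − [p,r] + [p,q]. For instance
  ∂GJM = JM − GM + GJ,
  ∂AJL = JL − AL + AJ.
The resulting 27×18 matrix has rank 18, and its Smith normal form has invariant factors (1,1,1,1,1,1,1,1,1,1,1,1,1,1,1,1,1,2).

Now H_k = ker ∂_k / im ∂_{k+1}, so:

  H_0: rank C_0 − rank ∂_1 = 9 − 8 = 1, and the invariant factors of ∂_1 are all 1, so H_0 ≅ Z.
  H_1: rank ker ∂_1 − rank ∂_2 = (27 − 8) − 18 = 1, and ∂_2 has invariant factor 2 > 1, so H_1 ≅ Z ⊕ Z/2.
  H_2: rank ker ∂_2 − rank ∂_3 = (18 − 18) − 0 = 0, and there is no ∂_3, so H_2 ≅ 0.

H_0 ≅ Z,  H_1 ≅ Z ⊕ Z/2,  H_2 = 0.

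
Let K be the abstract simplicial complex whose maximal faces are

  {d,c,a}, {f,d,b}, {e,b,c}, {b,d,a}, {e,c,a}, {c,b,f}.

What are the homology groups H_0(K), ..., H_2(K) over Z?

Take the total order a < b < c < d < e < f on the vertex set. Then K (dimension 2) consists of the simplices:

  0-simplices (6): a, b, c, d, e, f
  1-simplices (12): ab, ac, ad, ae, bc, bd, be, bf, cd, ce, cf, df
  2-simplices (6): abd, acd, ace, bce, bcf, bdf

giving chain groups C_0 ≅ Z^6, C_1 ≅ Z^12, C_2 ≅ Z^6.

The boundary map ∂_1: C_1 → C_0 maps an edge to its endpoints' difference, ∂[p,q] = q − p.
The 6×12 boundary matrix has rank 5 and Smith normal form diag(1,1,1,1,1).

∂_2: C_2 → C_1 acts by ∂[p,q,r] = [q,r] − [p,r] + [p,q]. For instance
  ∂acd = cd − ad + ac,
  ∂bce = ce − be + bc.
The resulting 12×6 matrix has rank 6, and its Smith normal form has invariant factors (1,1,1,1,1,1).

Computing H_k = (kernel of ∂_k) / (image of ∂_{k+1}):

  H_0: rank C_0 − rank ∂_1 = 6 − 5 = 1, and the invariant factors of ∂_1 are all 1, so H_0 = Z.
  H_1: rank ker ∂_1 − rank ∂_2 = (12 − 5) − 6 = 1, and the invariant factors of ∂_2 are all 1, so H_1 = Z.
  H_2: rank ker ∂_2 − rank ∂_3 = (6 − 6) − 0 = 0, and there is no ∂_3, so H_2 = 0.

H_0 = Z,  H_1 = Z,  H_2 = 0.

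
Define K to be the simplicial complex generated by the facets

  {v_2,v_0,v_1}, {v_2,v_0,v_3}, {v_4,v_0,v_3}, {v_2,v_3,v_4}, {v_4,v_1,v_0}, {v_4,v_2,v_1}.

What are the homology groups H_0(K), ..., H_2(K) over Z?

Order the vertices as v_0 < v_1 < v_2 < v_3 < v_4. Listing each simplex with vertices in this order, K has dimension 2 with simplices:

  0-simplices (5): [v_0], [v_1], [v_2], [v_3], [v_4]
  1-simplices (9): [v_0,v_1], [v_0,v_2], [v_0,v_3], [v_0,v_4], [v_1,v_2], [v_1,v_4], [v_2,v_3], [v_2,v_4], [v_3,v_4]
  2-simplices (6): [v_0,v_1,v_2], [v_0,v_1,v_4], [v_0,v_2,v_3], [v_0,v_3,v_4], [v_1,v_2,v_4], [v_2,v_3,v_4]

Hence C_0 ≅ Z^5, C_1 ≅ Z^9, C_2 ≅ Z^6.

∂_1: C_1 → C_0 is given by ∂[p,q] = [q] − [p]. For instance
  ∂[v_1,v_2] = [v_2] − [v_1].
As a 5×9 matrix over Z this has rank 4, with invariant factors (1,1,1,1).

Boundary ∂_2: C_2 → C_1 maps a triangle to the signed sum of its edges. For instance
  ∂[v_0,v_2,v_3] = [v_2,v_3] − [v_0,v_3] + [v_0,v_2],
  ∂[v_0,v_1,v_2] = [v_1,v_2] − [v_0,v_2] + [v_0,v_1].
This gives a 9×6 integer matrix of rank 5; reducing to Smith normal form yields diagonal entries (1,1,1,1,1).

Now H_k = ker ∂_k / im ∂_{k+1}, so:

  H_0: rank C_0 − rank ∂_1 = 5 − 4 = 1, and the invariant factors of ∂_1 are all 1, so H_0 = Z.
  H_1: rank ker ∂_1 − rank ∂_2 = (9 − 4) − 5 = 0, and the invariant factors of ∂_2 are all 1, so H_1 = 0.
  H_2: rank ker ∂_2 − rank ∂_3 = (6 − 5) − 0 = 1, and there is no ∂_3, so H_2 = Z.

As a check, the Euler characteristic is 5 − 9 + 6 = 2, which agrees with 1 − 0 + 1 = 2.

H_0 = Z,  H_1 = 0,  H_2 = Z.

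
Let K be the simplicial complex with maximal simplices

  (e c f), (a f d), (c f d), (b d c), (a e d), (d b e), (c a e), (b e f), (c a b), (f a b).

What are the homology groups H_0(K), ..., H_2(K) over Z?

We work with the vertex ordering a < b < c < d < e < f. The simplices of K, each written with vertices in increasing order, are:

  0-simplices (6): a, b, c, d, e, f
  1-simplices (15): ab, ac, ad, ae, af, bc, bd, be, bf, cd, ce, cf, de, df, ef
  2-simplices (10): abc, abf, ace, ade, adf, bcd, bde, bef, cdf, cef

Hence C_0 ≅ Z^6, C_1 ≅ Z^15, C_2 ≅ Z^10.

The boundary map ∂_1: C_1 → C_0 is given by ∂[p,q] = [q] − [p]. For instance
  ∂bd = d − b.
The 6×15 boundary matrix has rank 5 and Smith normal form diag(1,1,1,1,1).

∂_2: C_2 → C_1 sends each 2-simplex [p,q,r] to [q,r] − [p,r] + [p,q]. For instance
  ∂cef = ef − cf + ce,
  ∂ace = ce − ae + ac.
The 15×10 boundary matrix has rank 10 and Smith normal form diag(1,1,1,1,1,1,1,1,1,2).

Computing H_k = (kernel of ∂_k) / (image of ∂_{k+1}):

  H_0: rank C_0 − rank ∂_1 = 6 − 5 = 1, and the invariant factors of ∂_1 are all 1, so H_0 ≅ Z.
  H_1: rank ker ∂_1 − rank ∂_2 = (15 − 5) − 10 = 0, and ∂_2 has invariant factor 2 > 1, so H_1 ≅ Z/2.
  H_2: rank ker ∂_2 − rank ∂_3 = (10 − 10) − 0 = 0, and there is no ∂_3, so H_2 ≅ 0.

H_0 ≅ Z,  H_1 ≅ Z/2,  H_2 = 0.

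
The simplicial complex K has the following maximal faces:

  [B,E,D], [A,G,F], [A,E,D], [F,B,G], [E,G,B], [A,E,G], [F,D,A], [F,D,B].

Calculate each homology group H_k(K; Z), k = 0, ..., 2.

H_0 = Z,  H_1 = 0,  H_2 = Z.

Fix the vertex order A < B < D < E < F < G and write every simplex with vertices in increasing order. Then dim K = 2 and the simplices of K are:

  0-simplices (6): A, B, D, E, F, G
  1-simplices (12): AD, AE, AF, AG, BD, BE, BF, BG, DE, DF, EG, FG
  2-simplices (8): ADE, ADF, AEG, AFG, BDE, BDF, BEG, BFG

so the chain groups are C_0 ≅ Z^6, C_1 ≅ Z^12, C_2 ≅ Z^8.

∂_1: C_1 → C_0 maps an edge to its endpoints' difference, ∂[p,q] = q − p. For instance
  ∂EG = G − E.
The resulting 6×12 matrix has rank 5, and its Smith normal form has invariant factors (1,1,1,1,1).

The boundary map ∂_2: C_2 → C_1 maps a triangle to the signed sum of its edges. For instance
  ∂BDE = DE − BE + BD,
  ∂ADE = DE − AE + AD.
The resulting 12×8 matrix has rank 7, and its Smith normal form has invariant factors (1,1,1,1,1,1,1).

Now H_k = ker ∂_k / im ∂_{k+1}, so:

  H_0: rank C_0 − rank ∂_1 = 6 − 5 = 1, and the invariant factors of ∂_1 are all 1, so H_0 = Z.
  H_1: rank ker ∂_1 − rank ∂_2 = (12 − 5) − 7 = 0, and the invariant factors of ∂_2 are all 1, so H_1 = 0.
  H_2: rank ker ∂_2 − rank ∂_3 = (8 − 7) − 0 = 1, and there is no ∂_3, so H_2 = Z.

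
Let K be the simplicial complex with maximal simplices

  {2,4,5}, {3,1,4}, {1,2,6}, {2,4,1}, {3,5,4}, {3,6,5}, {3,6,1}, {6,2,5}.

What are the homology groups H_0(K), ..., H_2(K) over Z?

H_0 ≅ Z,  H_1 = 0,  H_2 ≅ Z.

Take the total order 1 < 2 < 3 < 4 < 5 < 6 on the vertex set. Then K (dimension 2) consists of the simplices:

  0-simplices (6): [1], [2], [3], [4], [5], [6]
  1-simplices (12): [1,2], [1,3], [1,4], [1,6], [2,4], [2,5], [2,6], [3,4], [3,5], [3,6], [4,5], [5,6]
  2-simplices (8): [1,2,4], [1,2,6], [1,3,4], [1,3,6], [2,4,5], [2,5,6], [3,4,5], [3,5,6]

so the chain groups are C_0 ≅ Z^6, C_1 ≅ Z^12, C_2 ≅ Z^8.

Boundary ∂_1: C_1 → C_0 sends each edge [p,q] (with p < q) to q − p.
The 6×12 boundary matrix has rank 5 and Smith normal form diag(1,1,1,1,1).

∂_2: C_2 → C_1 acts by ∂[p,q,r] = [q,r] − [p,r] + [p,q]. For instance
  ∂[3,5,6] = [5,6] − [3,6] + [3,5],
  ∂[1,2,4] = [2,4] − [1,4] + [1,2].
This gives a 12×8 integer matrix of rank 7; reducing to Smith normal form yields diagonal entries (1,1,1,1,1,1,1).

Now H_k = ker ∂_k / im ∂_{k+1}, so:

  H_0: rank C_0 − rank ∂_1 = 6 − 5 = 1, and the invariant factors of ∂_1 are all 1, so H_0 = Z.
  H_1: rank ker ∂_1 − rank ∂_2 = (12 − 5) − 7 = 0, and the invariant factors of ∂_2 are all 1, so H_1 = 0.
  H_2: rank ker ∂_2 − rank ∂_3 = (8 − 7) − 0 = 1, and there is no ∂_3, so H_2 = Z.

(K is a triangulation of the 2-sphere S^2.)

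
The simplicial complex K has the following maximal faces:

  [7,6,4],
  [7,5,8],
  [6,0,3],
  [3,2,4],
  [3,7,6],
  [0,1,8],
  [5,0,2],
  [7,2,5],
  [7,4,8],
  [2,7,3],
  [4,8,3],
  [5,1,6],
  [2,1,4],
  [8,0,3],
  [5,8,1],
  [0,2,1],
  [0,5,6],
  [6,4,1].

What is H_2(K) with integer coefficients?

Take the total order 0 < 1 < 2 < 3 < 4 < 5 < 6 < 7 < 8 on the vertex set. Then K (dimension 2) consists of the simplices:

  0-simplices (9): [0], [1], [2], [3], [4], [5], [6], [7], [8]
  1-simplices (27): (27 of them)
  2-simplices (18): [0,1,2], [0,1,8], [0,2,5], [0,3,6], [0,3,8], [0,5,6], [1,2,4], [1,4,6], [1,5,6], [1,5,8], [2,3,4], [2,3,7], [2,5,7], [3,4,8], [3,6,7], [4,6,7], [4,7,8], [5,7,8]

giving chain groups C_0 ≅ Z^9, C_1 ≅ Z^27, C_2 ≅ Z^18.

Boundary ∂_1: C_1 → C_0 maps an edge to its endpoints' difference, ∂[p,q] = q − p. For instance
  ∂[3,6] = [6] − [3].
The 9×27 boundary matrix has rank 8 and Smith normal form diag(1,1,1,1,1,1,1,1).

The boundary map ∂_2: C_2 → C_1 acts by ∂[p,q,r] = [q,r] − [p,r] + [p,q]. For instance
  ∂[0,5,6] = [5,6] − [0,6] + [0,5],
  ∂[4,6,7] = [6,7] − [4,7] + [4,6].
This gives a 27×18 integer matrix of rank 18; reducing to Smith normal form yields diagonal entries (1,1,1,1,1,1,1,1,1,1,1,1,1,1,1,1,1,2).

From H_k ≅ ker(∂_k) / im(∂_{k+1}) we obtain:

  H_2: rank ker ∂_2 − rank ∂_3 = (18 − 18) − 0 = 0, and there is no ∂_3, so H_2 = 0.

H_2 = 0.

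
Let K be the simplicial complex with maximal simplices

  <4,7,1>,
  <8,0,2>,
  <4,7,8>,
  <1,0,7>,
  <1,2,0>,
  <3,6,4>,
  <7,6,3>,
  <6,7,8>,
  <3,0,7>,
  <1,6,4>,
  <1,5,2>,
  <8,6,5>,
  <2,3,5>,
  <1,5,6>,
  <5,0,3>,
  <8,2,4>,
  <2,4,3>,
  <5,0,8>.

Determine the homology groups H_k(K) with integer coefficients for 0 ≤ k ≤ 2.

Take the total order 0 < 1 < 2 < 3 < 4 < 5 < 6 < 7 < 8 on the vertex set. Then K (dimension 2) consists of the simplices:

  0-simplices (9): [0], [1], [2], [3], [4], [5], [6], [7], [8]
  1-simplices (27): (27 of them)
  2-simplices (18): [0,1,2], [0,1,7], [0,2,8], [0,3,5], [0,3,7], [0,5,8], [1,2,5], [1,4,6], [1,4,7], [1,5,6], [2,3,4], [2,3,5], [2,4,8], [3,4,6], [3,6,7], [4,7,8], [5,6,8], [6,7,8]

so the chain groups are C_0 ≅ Z^9, C_1 ≅ Z^27, C_2 ≅ Z^18.

The boundary map ∂_1: C_1 → C_0 is given by ∂[p,q] = [q] − [p]. For instance
  ∂[3,5] = [5] − [3].
As a 9×27 matrix over Z this has rank 8, with invariant factors (1,1,1,1,1,1,1,1).

∂_2: C_2 → C_1 maps a triangle to the signed sum of its edges. For instance
  ∂[1,4,6] = [4,6] − [1,6] + [1,4],
  ∂[2,3,4] = [3,4] − [2,4] + [2,3].
The resulting 27×18 matrix has rank 18, and its Smith normal form has invariant factors (1,1,1,1,1,1,1,1,1,1,1,1,1,1,1,1,1,2).

From H_k ≅ ker(∂_k) / im(∂_{k+1}) we obtain:

  H_0: rank C_0 − rank ∂_1 = 9 − 8 = 1, and the invariant factors of ∂_1 are all 1, so H_0 = Z.
  H_1: rank ker ∂_1 − rank ∂_2 = (27 − 8) − 18 = 1, and ∂_2 has invariant factor 2 > 1, so H_1 = Z × Z/2.
  H_2: rank ker ∂_2 − rank ∂_3 = (18 − 18) − 0 = 0, and there is no ∂_3, so H_2 = 0.

H_0 ≅ Z,  H_1 ≅ Z × Z/2,  H_2 = 0.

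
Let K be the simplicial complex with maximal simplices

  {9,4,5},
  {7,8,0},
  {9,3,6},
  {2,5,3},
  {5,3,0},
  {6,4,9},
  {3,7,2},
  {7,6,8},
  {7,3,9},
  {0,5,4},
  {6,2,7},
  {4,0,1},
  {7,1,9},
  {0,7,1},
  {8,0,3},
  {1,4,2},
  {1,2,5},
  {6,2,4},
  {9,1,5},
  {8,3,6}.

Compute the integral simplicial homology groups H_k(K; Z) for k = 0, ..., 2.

H_0 = Z,  H_1 = Z ⊕ Z_2,  H_2 = 0.

Take the total order 0 < 1 < 2 < 3 < 4 < 5 < 6 < 7 < 8 < 9 on the vertex set. Then K (dimension 2) consists of the simplices:

  0-simplices (10): [0], [1], [2], [3], [4], [5], [6], [7], [8], [9]
  1-simplices (30): (30 of them)
  2-simplices (20): (20 of them)

so the chain groups are C_0 ≅ Z^10, C_1 ≅ Z^30, C_2 ≅ Z^20.

∂_1: C_1 → C_0 sends each edge [p,q] (with p < q) to q − p. For instance
  ∂[1,2] = [2] − [1].
As a 10×30 matrix over Z this has rank 9, with invariant factors (1,1,1,1,1,1,1,1,1).

The boundary map ∂_2: C_2 → C_1 acts by ∂[p,q,r] = [q,r] − [p,r] + [p,q]. For instance
  ∂[2,3,5] = [3,5] − [2,5] + [2,3],
  ∂[0,1,7] = [1,7] − [0,7] + [0,1].
This gives a 30×20 integer matrix of rank 20; reducing to Smith normal form yields diagonal entries (1,1,1,1,1,1,1,1,1,1,1,1,1,1,1,1,1,1,1,2).

Reading off H_k = ker ∂_k / im ∂_{k+1}:

  H_0: rank C_0 − rank ∂_1 = 10 − 9 = 1, and the invariant factors of ∂_1 are all 1, so H_0 ≅ Z.
  H_1: rank ker ∂_1 − rank ∂_2 = (30 − 9) − 20 = 1, and ∂_2 has invariant factor 2 > 1, so H_1 ≅ Z ⊕ Z_2.
  H_2: rank ker ∂_2 − rank ∂_3 = (20 − 20) − 0 = 0, and there is no ∂_3, so H_2 ≅ 0.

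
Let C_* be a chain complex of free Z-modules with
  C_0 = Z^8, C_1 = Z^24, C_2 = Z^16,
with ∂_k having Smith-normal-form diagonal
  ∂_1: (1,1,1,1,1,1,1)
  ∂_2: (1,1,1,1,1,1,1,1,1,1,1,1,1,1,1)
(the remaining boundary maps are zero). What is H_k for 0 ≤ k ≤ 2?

H_0 = Z,  H_1 = Z^2,  H_2 = Z.

H_0: b_0 = 8 − 0 − 7 = 1; torsion from ∂_1 factors > 1: none. So H_0 = Z.
H_1: b_1 = 24 − 7 − 15 = 2; torsion from ∂_2 factors > 1: none. So H_1 = Z^2.
H_2: b_2 = 16 − 15 − 0 = 1; torsion from ∂_3 factors > 1: none. So H_2 = Z.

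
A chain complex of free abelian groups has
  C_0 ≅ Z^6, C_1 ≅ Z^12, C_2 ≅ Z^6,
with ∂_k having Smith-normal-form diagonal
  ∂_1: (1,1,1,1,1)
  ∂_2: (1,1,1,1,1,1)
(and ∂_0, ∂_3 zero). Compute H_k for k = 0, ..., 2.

H_0 ≅ Z,  H_1 ≅ Z,  H_2 = 0.

H_0: b_0 = 6 − 0 − 5 = 1; torsion from ∂_1 factors > 1: none. So H_0 ≅ Z.
H_1: b_1 = 12 − 5 − 6 = 1; torsion from ∂_2 factors > 1: none. So H_1 ≅ Z.
H_2: b_2 = 6 − 6 − 0 = 0; torsion from ∂_3 factors > 1: none. So H_2 ≅ 0.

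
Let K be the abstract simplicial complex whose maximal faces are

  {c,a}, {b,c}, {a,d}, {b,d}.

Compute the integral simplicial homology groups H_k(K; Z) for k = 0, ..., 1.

H_0 = Z,  H_1 = Z.

Order the vertices as a < b < c < d. Listing each simplex with vertices in this order, K has dimension 1 with simplices:

  0-simplices (4): a, b, c, d
  1-simplices (4): ac, ad, bc, bd

so the chain groups are C_0 ≅ Z^4, C_1 ≅ Z^4.

∂_1: C_1 → C_0 is given by ∂[p,q] = [q] − [p].
The resulting 4×4 matrix has rank 3, and its Smith normal form has invariant factors (1,1,1).

Computing H_k = (kernel of ∂_k) / (image of ∂_{k+1}):

  H_0: rank C_0 − rank ∂_1 = 4 − 3 = 1, and the invariant factors of ∂_1 are all 1, so H_0 ≅ Z.
  H_1: rank ker ∂_1 − rank ∂_2 = (4 − 3) − 0 = 1, and there is no ∂_2, so H_1 ≅ Z.

As a check, the Euler characteristic is 4 − 4 = 0, which agrees with 1 − 1 = 0.
(K is a triangulation of the circle S^1.)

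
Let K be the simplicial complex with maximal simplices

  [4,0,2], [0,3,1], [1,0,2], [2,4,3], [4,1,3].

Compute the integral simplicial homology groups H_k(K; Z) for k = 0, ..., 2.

H_0 ≅ Z,  H_1 ≅ Z,  H_2 = 0.

Fix the vertex order 0 < 1 < 2 < 3 < 4 and write every simplex with vertices in increasing order. Then dim K = 2 and the simplices of K are:

  0-simplices (5): [0], [1], [2], [3], [4]
  1-simplices (10): [0,1], [0,2], [0,3], [0,4], [1,2], [1,3], [1,4], [2,3], [2,4], [3,4]
  2-simplices (5): [0,1,2], [0,1,3], [0,2,4], [1,3,4], [2,3,4]

Hence C_0 ≅ Z^5, C_1 ≅ Z^10, C_2 ≅ Z^5.

Boundary ∂_1: C_1 → C_0 sends each edge [p,q] (with p < q) to q − p.
This gives a 5×10 integer matrix of rank 4; reducing to Smith normal form yields diagonal entries (1,1,1,1).

The boundary map ∂_2: C_2 → C_1 sends each 2-simplex [p,q,r] to [q,r] − [p,r] + [p,q]. For instance
  ∂[0,2,4] = [2,4] − [0,4] + [0,2],
  ∂[1,3,4] = [3,4] − [1,4] + [1,3].
This gives a 10×5 integer matrix of rank 5; reducing to Smith normal form yields diagonal entries (1,1,1,1,1).

Computing H_k = (kernel of ∂_k) / (image of ∂_{k+1}):

  H_0: rank C_0 − rank ∂_1 = 5 − 4 = 1, and the invariant factors of ∂_1 are all 1, so H_0 ≅ Z.
  H_1: rank ker ∂_1 − rank ∂_2 = (10 − 4) − 5 = 1, and the invariant factors of ∂_2 are all 1, so H_1 ≅ Z.
  H_2: rank ker ∂_2 − rank ∂_3 = (5 − 5) − 0 = 0, and there is no ∂_3, so H_2 ≅ 0.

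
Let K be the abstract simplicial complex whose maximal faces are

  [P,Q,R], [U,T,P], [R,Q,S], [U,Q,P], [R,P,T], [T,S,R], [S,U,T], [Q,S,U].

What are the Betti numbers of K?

K has 6 vertices, 12 edges, 8 triangles.
rank ∂_0 = 0, rank ∂_1 = 5 ⇒ b_0 = 6 − 0 − 5 = 1; all invariant factors of ∂_1 are 1 so no torsion. So H_0 = Z.
rank ∂_1 = 5, rank ∂_2 = 7 ⇒ b_1 = 12 − 5 − 7 = 0; all invariant factors of ∂_2 are 1 so no torsion. So H_1 = 0.
rank ∂_2 = 7, rank ∂_3 = 0 ⇒ b_2 = 8 − 7 − 0 = 1. So H_2 = Z.

b_0 = 1, b_1 = 0, b_2 = 1.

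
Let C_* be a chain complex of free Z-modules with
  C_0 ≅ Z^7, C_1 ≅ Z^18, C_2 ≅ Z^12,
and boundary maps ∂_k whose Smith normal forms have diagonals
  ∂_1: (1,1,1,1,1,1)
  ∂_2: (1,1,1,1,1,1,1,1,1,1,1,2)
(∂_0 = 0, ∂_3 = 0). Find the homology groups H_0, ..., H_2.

H_0 ≅ Z,  H_1 ≅ Z/2,  H_2 = 0.

H_0: b_0 = 7 − 0 − 6 = 1; torsion from ∂_1 factors > 1: none. So H_0 ≅ Z.
H_1: b_1 = 18 − 6 − 12 = 0; torsion from ∂_2 factors > 1: [2]. So H_1 ≅ Z/2.
H_2: b_2 = 12 − 12 − 0 = 0; torsion from ∂_3 factors > 1: none. So H_2 ≅ 0.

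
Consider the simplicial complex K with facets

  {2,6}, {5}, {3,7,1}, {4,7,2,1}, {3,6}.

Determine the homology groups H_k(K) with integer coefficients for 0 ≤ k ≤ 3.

Fix the vertex order 1 < 2 < 3 < 4 < 5 < 6 < 7 and write every simplex with vertices in increasing order. Then dim K = 3 and the simplices of K are:

  0-simplices (7): [1], [2], [3], [4], [5], [6], [7]
  1-simplices (10): [1,2], [1,3], [1,4], [1,7], [2,4], [2,6], [2,7], [3,6], [3,7], [4,7]
  2-simplices (5): [1,2,4], [1,2,7], [1,3,7], [1,4,7], [2,4,7]
  3-simplices (1): [1,2,4,7]

so the chain groups are C_0 ≅ Z^7, C_1 ≅ Z^10, C_2 ≅ Z^5, C_3 ≅ Z^1.

The boundary map ∂_1: C_1 → C_0 maps an edge to its endpoints' difference, ∂[p,q] = q − p. For instance
  ∂[2,6] = [6] − [2].
The 7×10 boundary matrix has rank 5 and Smith normal form diag(1,1,1,1,1).

The boundary map ∂_2: C_2 → C_1 sends each 2-simplex [p,q,r] to [q,r] − [p,r] + [p,q]. For instance
  ∂[1,4,7] = [4,7] − [1,7] + [1,4],
  ∂[2,4,7] = [4,7] − [2,7] + [2,4].
The 10×5 boundary matrix has rank 4 and Smith normal form diag(1,1,1,1).

Boundary ∂_3: C_3 → C_2 sends each 3-simplex σ to the alternating sum Σ_i (−1)^i (σ with its i-th vertex removed). For instance
  ∂[1,2,4,7] = [2,4,7] − [1,4,7] + [1,2,7] − [1,2,4].
This gives a 5×1 integer matrix of rank 1; reducing to Smith normal form yields diagonal entries (1).

From H_k ≅ ker(∂_k) / im(∂_{k+1}) we obtain:

  H_0: rank C_0 − rank ∂_1 = 7 − 5 = 2, and the invariant factors of ∂_1 are all 1, so H_0 = Z^2.
  H_1: rank ker ∂_1 − rank ∂_2 = (10 − 5) − 4 = 1, and the invariant factors of ∂_2 are all 1, so H_1 = Z.
  H_2: rank ker ∂_2 − rank ∂_3 = (5 − 4) − 1 = 0, and the invariant factors of ∂_3 are all 1, so H_2 = 0.
  H_3: rank ker ∂_3 − rank ∂_4 = (1 − 1) − 0 = 0, and there is no ∂_4, so H_3 = 0.

H_0 ≅ Z^2,  H_1 ≅ Z,  H_2 = 0,  H_3 = 0.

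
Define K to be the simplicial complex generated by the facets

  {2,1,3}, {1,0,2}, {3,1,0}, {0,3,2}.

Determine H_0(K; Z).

H_0 ≅ Z.

K has 4 vertices, 6 edges, 4 triangles.
rank ∂_0 = 0, rank ∂_1 = 3 ⇒ b_0 = 4 − 0 − 3 = 1; all invariant factors of ∂_1 are 1 so no torsion. So H_0 ≅ Z.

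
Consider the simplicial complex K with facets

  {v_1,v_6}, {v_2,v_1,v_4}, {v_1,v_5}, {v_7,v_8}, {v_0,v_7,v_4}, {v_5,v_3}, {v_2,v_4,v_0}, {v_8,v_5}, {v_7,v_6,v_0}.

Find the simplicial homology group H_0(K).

H_0 = Z.

We work with the vertex ordering v_0 < v_1 < v_2 < v_3 < v_4 < v_5 < v_6 < v_7 < v_8. The simplices of K, each written with vertices in increasing order, are:

  0-simplices (9): [v_0], [v_1], [v_2], [v_3], [v_4], [v_5], [v_6], [v_7], [v_8]
  1-simplices (14): [v_0,v_2], [v_0,v_4], [v_0,v_6], [v_0,v_7], [v_1,v_2], [v_1,v_4], [v_1,v_5], [v_1,v_6], [v_2,v_4], [v_3,v_5], [v_4,v_7], [v_5,v_8], [v_6,v_7], [v_7,v_8]
  2-simplices (4): [v_0,v_2,v_4], [v_0,v_4,v_7], [v_0,v_6,v_7], [v_1,v_2,v_4]

Hence C_0 ≅ Z^9, C_1 ≅ Z^14, C_2 ≅ Z^4.

∂_1: C_1 → C_0 is given by ∂[p,q] = [q] − [p].
The 9×14 boundary matrix has rank 8 and Smith normal form diag(1,1,1,1,1,1,1,1).

∂_2: C_2 → C_1 maps a triangle to the signed sum of its edges. For instance
  ∂[v_1,v_2,v_4] = [v_2,v_4] − [v_1,v_4] + [v_1,v_2],
  ∂[v_0,v_2,v_4] = [v_2,v_4] − [v_0,v_4] + [v_0,v_2].
This gives a 14×4 integer matrix of rank 4; reducing to Smith normal form yields diagonal entries (1,1,1,1).

Computing H_k = (kernel of ∂_k) / (image of ∂_{k+1}):

  H_0: rank C_0 − rank ∂_1 = 9 − 8 = 1, and the invariant factors of ∂_1 are all 1, so H_0 = Z.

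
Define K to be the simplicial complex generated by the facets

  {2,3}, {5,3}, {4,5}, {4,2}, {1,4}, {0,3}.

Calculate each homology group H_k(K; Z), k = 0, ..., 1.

H_0 ≅ Z,  H_1 ≅ Z.

K has 6 vertices, 6 edges.
rank ∂_0 = 0, rank ∂_1 = 5 ⇒ b_0 = 6 − 0 − 5 = 1; all invariant factors of ∂_1 are 1 so no torsion. So H_0 ≅ Z.
rank ∂_1 = 5, rank ∂_2 = 0 ⇒ b_1 = 6 − 5 − 0 = 1. So H_1 ≅ Z.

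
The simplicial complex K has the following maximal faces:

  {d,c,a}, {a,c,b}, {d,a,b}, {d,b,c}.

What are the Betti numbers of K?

b_0 = 1, b_1 = 0, b_2 = 1.

We work with the vertex ordering a < b < c < d. The simplices of K, each written with vertices in increasing order, are:

  0-simplices (4): a, b, c, d
  1-simplices (6): ab, ac, ad, bc, bd, cd
  2-simplices (4): abc, abd, acd, bcd

Hence C_0 ≅ Z^4, C_1 ≅ Z^6, C_2 ≅ Z^4.

The boundary map ∂_1: C_1 → C_0 sends each edge [p,q] (with p < q) to q − p.
As a 4×6 matrix over Z this has rank 3, with invariant factors (1,1,1).

Boundary ∂_2: C_2 → C_1 sends each 2-simplex [p,q,r] to [q,r] − [p,r] + [p,q]. For instance
  ∂abc = bc − ac + ab,
  ∂abd = bd − ad + ab.
The resulting 6×4 matrix has rank 3, and its Smith normal form has invariant factors (1,1,1).

Now H_k = ker ∂_k / im ∂_{k+1}, so:

  H_0: rank C_0 − rank ∂_1 = 4 − 3 = 1, and the invariant factors of ∂_1 are all 1, so H_0 ≅ Z.
  H_1: rank ker ∂_1 − rank ∂_2 = (6 − 3) − 3 = 0, and the invariant factors of ∂_2 are all 1, so H_1 ≅ 0.
  H_2: rank ker ∂_2 − rank ∂_3 = (4 − 3) − 0 = 1, and there is no ∂_3, so H_2 ≅ Z.

(K is a triangulation of the 2-sphere S^2.)

Hence the Betti numbers are b_0 = 1, b_1 = 0, b_2 = 1.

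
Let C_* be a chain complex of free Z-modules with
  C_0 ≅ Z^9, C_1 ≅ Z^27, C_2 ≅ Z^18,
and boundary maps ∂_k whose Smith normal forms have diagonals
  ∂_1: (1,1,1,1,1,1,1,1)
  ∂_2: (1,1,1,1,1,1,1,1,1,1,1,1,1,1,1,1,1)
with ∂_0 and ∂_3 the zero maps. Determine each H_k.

H_0: b_0 = 9 − 0 − 8 = 1; torsion from ∂_1 factors > 1: none. So H_0 = Z.
H_1: b_1 = 27 − 8 − 17 = 2; torsion from ∂_2 factors > 1: none. So H_1 = Z^2.
H_2: b_2 = 18 − 17 − 0 = 1; torsion from ∂_3 factors > 1: none. So H_2 = Z.

H_0 = Z,  H_1 = Z^2,  H_2 = Z.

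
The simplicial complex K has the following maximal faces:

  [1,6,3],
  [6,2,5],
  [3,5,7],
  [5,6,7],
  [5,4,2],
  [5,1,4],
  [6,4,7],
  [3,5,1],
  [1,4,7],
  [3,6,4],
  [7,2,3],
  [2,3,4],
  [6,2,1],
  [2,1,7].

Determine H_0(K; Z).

Fix the vertex order 1 < 2 < 3 < 4 < 5 < 6 < 7 and write every simplex with vertices in increasing order. Then dim K = 2 and the simplices of K are:

  0-simplices (7): [1], [2], [3], [4], [5], [6], [7]
  1-simplices (21): [1,2], [1,3], [1,4], [1,5], [1,6], [1,7], [2,3], [2,4], [2,5], [2,6], [2,7], [3,4], [3,5], [3,6], [3,7], [4,5], [4,6], [4,7], [5,6], [5,7], [6,7]
  2-simplices (14): [1,2,6], [1,2,7], [1,3,5], [1,3,6], [1,4,5], [1,4,7], [2,3,4], [2,3,7], [2,4,5], [2,5,6], [3,4,6], [3,5,7], [4,6,7], [5,6,7]

so the chain groups are C_0 ≅ Z^7, C_1 ≅ Z^21, C_2 ≅ Z^14.

∂_1: C_1 → C_0 maps an edge to its endpoints' difference, ∂[p,q] = q − p.
As a 7×21 matrix over Z this has rank 6, with invariant factors (1,1,1,1,1,1).

Boundary ∂_2: C_2 → C_1 sends each 2-simplex [p,q,r] to [q,r] − [p,r] + [p,q]. For instance
  ∂[2,3,4] = [3,4] − [2,4] + [2,3],
  ∂[1,2,7] = [2,7] − [1,7] + [1,2].
This gives a 21×14 integer matrix of rank 13; reducing to Smith normal form yields diagonal entries (1,1,1,1,1,1,1,1,1,1,1,1,1).

Reading off H_k = ker ∂_k / im ∂_{k+1}:

  H_0: rank C_0 − rank ∂_1 = 7 − 6 = 1, and the invariant factors of ∂_1 are all 1, so H_0 = Z.

(K is a triangulation of the torus T^2.)

H_0 = Z.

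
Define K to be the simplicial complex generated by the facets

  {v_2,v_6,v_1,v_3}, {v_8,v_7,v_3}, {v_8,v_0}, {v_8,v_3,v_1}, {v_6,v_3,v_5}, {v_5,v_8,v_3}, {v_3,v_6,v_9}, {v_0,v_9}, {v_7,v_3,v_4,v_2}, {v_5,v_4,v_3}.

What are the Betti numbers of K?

b_0 = 1, b_1 = 1, b_2 = 0, b_3 = 0.

Take the total order v_0 < v_1 < v_2 < v_3 < v_4 < v_5 < v_6 < v_7 < v_8 < v_9 on the vertex set. Then K (dimension 3) consists of the simplices:

  0-simplices (10): [v_0], [v_1], [v_2], [v_3], [v_4], [v_5], [v_6], [v_7], [v_8], [v_9]
  1-simplices (22): (22 of them)
  2-simplices (14): (14 of them)
  3-simplices (2): [v_1,v_2,v_3,v_6], [v_2,v_3,v_4,v_7]

so the chain groups are C_0 ≅ Z^10, C_1 ≅ Z^22, C_2 ≅ Z^14, C_3 ≅ Z^2.

∂_1: C_1 → C_0 sends each edge [p,q] (with p < q) to q − p.
As a 10×22 matrix over Z this has rank 9, with invariant factors (1,1,1,1,1,1,1,1,1).

∂_2: C_2 → C_1 acts by ∂[p,q,r] = [q,r] − [p,r] + [p,q]. For instance
  ∂[v_1,v_2,v_6] = [v_2,v_6] − [v_1,v_6] + [v_1,v_2],
  ∂[v_1,v_2,v_3] = [v_2,v_3] − [v_1,v_3] + [v_1,v_2].
This gives a 22×14 integer matrix of rank 12; reducing to Smith normal form yields diagonal entries (1,1,1,1,1,1,1,1,1,1,1,1).

The boundary map ∂_3: C_3 → C_2 sends each 3-simplex σ to the alternating sum Σ_i (−1)^i (σ with its i-th vertex removed). For instance
  ∂[v_2,v_3,v_4,v_7] = [v_3,v_4,v_7] − [v_2,v_4,v_7] + [v_2,v_3,v_7] − [v_2,v_3,v_4],
  ∂[v_1,v_2,v_3,v_6] = [v_2,v_3,v_6] − [v_1,v_3,v_6] + [v_1,v_2,v_6] − [v_1,v_2,v_3].
This gives a 14×2 integer matrix of rank 2; reducing to Smith normal form yields diagonal entries (1,1).

From H_k ≅ ker(∂_k) / im(∂_{k+1}) we obtain:

  H_0: rank C_0 − rank ∂_1 = 10 − 9 = 1, and the invariant factors of ∂_1 are all 1, so H_0 = Z.
  H_1: rank ker ∂_1 − rank ∂_2 = (22 − 9) − 12 = 1, and the invariant factors of ∂_2 are all 1, so H_1 = Z.
  H_2: rank ker ∂_2 − rank ∂_3 = (14 − 12) − 2 = 0, and the invariant factors of ∂_3 are all 1, so H_2 = 0.
  H_3: rank ker ∂_3 − rank ∂_4 = (2 − 2) − 0 = 0, and there is no ∂_4, so H_3 = 0.

Hence the Betti numbers are b_0 = 1, b_1 = 1, b_2 = 0, b_3 = 0.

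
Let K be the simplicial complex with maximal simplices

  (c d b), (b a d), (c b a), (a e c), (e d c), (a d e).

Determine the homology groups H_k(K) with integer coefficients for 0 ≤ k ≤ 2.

H_0 = Z,  H_1 = 0,  H_2 = Z.

We work with the vertex ordering a < b < c < d < e. The simplices of K, each written with vertices in increasing order, are:

  0-simplices (5): a, b, c, d, e
  1-simplices (9): ab, ac, ad, ae, bc, bd, cd, ce, de
  2-simplices (6): abc, abd, ace, ade, bcd, cde

giving chain groups C_0 ≅ Z^5, C_1 ≅ Z^9, C_2 ≅ Z^6.

Boundary ∂_1: C_1 → C_0 is given by ∂[p,q] = [q] − [p]. For instance
  ∂bc = c − b.
As a 5×9 matrix over Z this has rank 4, with invariant factors (1,1,1,1).

Boundary ∂_2: C_2 → C_1 maps a triangle to the signed sum of its edges. For instance
  ∂abd = bd − ad + ab,
  ∂cde = de − ce + cd.
This gives a 9×6 integer matrix of rank 5; reducing to Smith normal form yields diagonal entries (1,1,1,1,1).

From H_k ≅ ker(∂_k) / im(∂_{k+1}) we obtain:

  H_0: rank C_0 − rank ∂_1 = 5 − 4 = 1, and the invariant factors of ∂_1 are all 1, so H_0 ≅ Z.
  H_1: rank ker ∂_1 − rank ∂_2 = (9 − 4) − 5 = 0, and the invariant factors of ∂_2 are all 1, so H_1 ≅ 0.
  H_2: rank ker ∂_2 − rank ∂_3 = (6 − 5) − 0 = 1, and there is no ∂_3, so H_2 ≅ Z.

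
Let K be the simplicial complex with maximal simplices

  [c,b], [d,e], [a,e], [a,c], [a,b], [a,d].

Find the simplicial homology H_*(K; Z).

H_0 ≅ Z,  H_1 ≅ Z^2.

Fix the vertex order a < b < c < d < e and write every simplex with vertices in increasing order. Then dim K = 1 and the simplices of K are:

  0-simplices (5): a, b, c, d, e
  1-simplices (6): ab, ac, ad, ae, bc, de

Hence C_0 ≅ Z^5, C_1 ≅ Z^6.

∂_1: C_1 → C_0 maps an edge to its endpoints' difference, ∂[p,q] = q − p.
As a 5×6 matrix over Z this has rank 4, with invariant factors (1,1,1,1).

Computing H_k = (kernel of ∂_k) / (image of ∂_{k+1}):

  H_0: rank C_0 − rank ∂_1 = 5 − 4 = 1, and the invariant factors of ∂_1 are all 1, so H_0 = Z.
  H_1: rank ker ∂_1 − rank ∂_2 = (6 − 4) − 0 = 2, and there is no ∂_2, so H_1 = Z^2.

As a check, the Euler characteristic is 5 − 6 = -1, which agrees with 1 − 2 = -1.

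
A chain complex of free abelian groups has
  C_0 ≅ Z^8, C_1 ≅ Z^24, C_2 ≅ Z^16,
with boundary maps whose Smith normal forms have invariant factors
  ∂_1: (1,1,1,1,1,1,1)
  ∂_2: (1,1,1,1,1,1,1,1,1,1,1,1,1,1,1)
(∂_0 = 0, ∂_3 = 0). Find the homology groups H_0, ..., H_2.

H_0 = Z,  H_1 = Z^2,  H_2 = Z.

H_0: b_0 = 8 − 0 − 7 = 1; torsion from ∂_1 factors > 1: none. So H_0 = Z.
H_1: b_1 = 24 − 7 − 15 = 2; torsion from ∂_2 factors > 1: none. So H_1 = Z^2.
H_2: b_2 = 16 − 15 − 0 = 1; torsion from ∂_3 factors > 1: none. So H_2 = Z.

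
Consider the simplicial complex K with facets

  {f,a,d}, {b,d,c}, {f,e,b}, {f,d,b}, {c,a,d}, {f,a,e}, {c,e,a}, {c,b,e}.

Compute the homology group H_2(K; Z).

H_2 ≅ Z.

K has 6 vertices, 12 edges, 8 triangles.
rank ∂_2 = 7, rank ∂_3 = 0 ⇒ b_2 = 8 − 7 − 0 = 1. So H_2 = Z.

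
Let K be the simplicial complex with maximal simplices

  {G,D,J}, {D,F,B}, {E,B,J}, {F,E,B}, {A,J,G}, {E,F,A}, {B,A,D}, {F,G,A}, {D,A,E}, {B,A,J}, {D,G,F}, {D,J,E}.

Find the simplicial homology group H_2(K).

K has 7 vertices, 18 edges, 12 triangles.
rank ∂_2 = 12, rank ∂_3 = 0 ⇒ b_2 = 12 − 12 − 0 = 0. So H_2 ≅ 0.

H_2 = 0.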